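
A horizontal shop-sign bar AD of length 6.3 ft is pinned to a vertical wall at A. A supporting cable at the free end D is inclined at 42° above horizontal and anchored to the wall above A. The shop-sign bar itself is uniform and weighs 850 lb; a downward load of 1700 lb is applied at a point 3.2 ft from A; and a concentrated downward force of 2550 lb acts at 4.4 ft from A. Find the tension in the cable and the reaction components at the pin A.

T = 4587 lb, A_x = 3409 lb, A_y = 2031 lb

ΣM about A: T·sin42°·6.3 − 850·3.15 − 1700·3.2 − 2550·4.4 = 0 → T = 19337.5/(6.3·0.669131) = 4587.21 ≈ 4587 lb.
ΣF_x = 0: A_x − T·cos42° = 0 → A_x = 4587.21 × 0.743145 = 3409 lb.
ΣF_y = 0: A_y + T·sin42° − 850 − 1700 − 2550 = 0 → A_y = 5100 − 4587.21 × 0.669131 = 2031 lb.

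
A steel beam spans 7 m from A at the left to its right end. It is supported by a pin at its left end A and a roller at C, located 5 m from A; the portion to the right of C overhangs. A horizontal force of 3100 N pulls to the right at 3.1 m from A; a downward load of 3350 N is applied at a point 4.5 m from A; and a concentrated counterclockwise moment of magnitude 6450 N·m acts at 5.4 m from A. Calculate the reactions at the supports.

Taking moments about A: C_y·5 − 3350·4.5 + 6450 = 0 → C_y = 8625/5 = 1725 N.
ΣF_y = 0: A_y + 1725 − 3350 = 0 → A_y = 1625 N.
ΣF_x = 0: A_x + 3100 = 0 → A_x = -3100 N.

A_x = -3100 N, A_y = 1625 N, C_y = 1725 N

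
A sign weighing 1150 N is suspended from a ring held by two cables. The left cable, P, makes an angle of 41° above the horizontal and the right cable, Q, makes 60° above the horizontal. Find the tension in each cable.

T_P = 585.8 N, T_Q = 884.2 N

ΣF_x = 0: −T_P·cos41° + T_Q·cos60° = 0 → T_Q = 1.50942·T_P.
ΣF_y = 0: T_P·sin41° + T_Q·sin60° = 1150.
Substitute: T_P·(0.656059 + 1.50942·0.866025) = 1150 → T_P = 585.762 ≈ 585.8 N.
Then T_Q = 1.50942 × 585.762 = 884.2 N.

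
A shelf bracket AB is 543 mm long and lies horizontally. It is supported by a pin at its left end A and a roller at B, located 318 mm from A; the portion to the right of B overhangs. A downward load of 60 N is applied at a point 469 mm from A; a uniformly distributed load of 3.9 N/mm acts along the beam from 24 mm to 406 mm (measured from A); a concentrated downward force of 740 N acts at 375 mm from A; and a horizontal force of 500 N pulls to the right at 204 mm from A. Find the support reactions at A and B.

A_x = -500.0 N, A_y = 321.4 N, B_y = 1968 N

Resultant of the distributed load: 3.9 × 382 = 1489.8 N at 215 mm from A.
Moments about A: B_y·318 − 60·469 − (3.9·382)·215 − 740·375 = 0 → B_y = 625947/318 = 1968.39 ≈ 1968 N.
ΣF_y = 0: A_y + 1968.39 − 60 − 3.9·382 − 740 = 0 → A_y = 321.4 N.
ΣF_x = 0: A_x + 500 = 0 → A_x = -500.0 N.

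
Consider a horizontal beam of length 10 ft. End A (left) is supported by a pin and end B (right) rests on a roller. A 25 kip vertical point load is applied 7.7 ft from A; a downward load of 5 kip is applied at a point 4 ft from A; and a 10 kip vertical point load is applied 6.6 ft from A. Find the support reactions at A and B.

ΣM about A: B_y·10 − 25·7.7 − 5·4 − 10·6.6 = 0 → B_y = 278.5/10 = 27.85 kip.
ΣF_y = 0: A_y + 27.85 − 25 − 5 − 10 = 0 → A_y = 12.15 kip.
ΣF_x = 0: no horizontal applied forces, so A_x = 0.

A_x = 0, A_y = 12.15 kip, B_y = 27.85 kip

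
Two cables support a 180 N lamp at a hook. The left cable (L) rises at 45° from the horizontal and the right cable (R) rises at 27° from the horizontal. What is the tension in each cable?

T_L = 168.6 N, T_R = 133.8 N

ΣF_x = 0: −T_L·cos45° + T_R·cos27° = 0 → T_R = 0.793604·T_L.
ΣF_y = 0: T_L·sin45° + T_R·sin27° = 180.
Substitute: T_L·(0.707107 + 0.793604·0.45399) = 180 → T_L = 168.635 ≈ 168.6 N.
Then T_R = 0.793604 × 168.635 = 133.8 N.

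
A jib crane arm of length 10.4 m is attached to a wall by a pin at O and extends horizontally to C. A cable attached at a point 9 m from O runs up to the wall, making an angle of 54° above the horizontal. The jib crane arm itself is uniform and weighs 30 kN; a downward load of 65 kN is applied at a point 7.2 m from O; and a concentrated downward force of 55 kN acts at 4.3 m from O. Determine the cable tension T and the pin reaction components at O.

ΣM about O: T·sin54°·9 − 30·5.2 − 65·7.2 − 55·4.3 = 0 → T = 860.5/(9·0.809017) = 118.182 ≈ 118.2 kN.
ΣF_x = 0: O_x − T·cos54° = 0 → O_x = 118.182 × 0.587785 = 69.47 kN.
ΣF_y = 0: O_y + T·sin54° − 30 − 65 − 55 = 0 → O_y = 150 − 118.182 × 0.809017 = 54.39 kN.

T = 118.2 kN, O_x = 69.47 kN, O_y = 54.39 kN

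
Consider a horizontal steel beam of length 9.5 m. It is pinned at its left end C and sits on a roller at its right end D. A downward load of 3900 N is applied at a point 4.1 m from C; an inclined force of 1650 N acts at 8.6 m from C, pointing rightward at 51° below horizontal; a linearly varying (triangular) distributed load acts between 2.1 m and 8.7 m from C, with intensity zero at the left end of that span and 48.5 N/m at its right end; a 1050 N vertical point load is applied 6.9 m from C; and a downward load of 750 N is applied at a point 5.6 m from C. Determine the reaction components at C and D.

C_x = -1038 N, C_y = 2984 N, D_y = 4158 N

Resultant of the triangular load: ½ × 48.5 × 6.6 = 160.05 N, acting at 6.5 m from C (one-third of the span from the peak).
Taking moments about C: D_y·9.5 − 3900·4.1 − 1650·sin51°·8.6 − (½·48.5·6.6)·6.5 − 1050·6.9 − 750·5.6 = 0 → D_y = 39503/9.5 = 4158.21 ≈ 4158 N.
ΣF_y = 0: C_y + 4158.21 − 3900 − 1650·sin51° − ½·48.5·6.6 − 1050 − 750 = 0 → C_y = 2984 N.
ΣF_x = 0: C_x + 1650·cos51° = 0 → C_x = -1038 N.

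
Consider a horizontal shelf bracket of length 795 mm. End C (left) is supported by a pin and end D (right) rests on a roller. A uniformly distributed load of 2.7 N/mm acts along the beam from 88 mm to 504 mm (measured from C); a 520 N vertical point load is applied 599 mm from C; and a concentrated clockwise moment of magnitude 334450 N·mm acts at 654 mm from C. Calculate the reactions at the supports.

C_x = 0, C_y = 412.5 N, D_y = 1231 N

Resultant of the distributed load: 2.7 × 416 = 1123.2 N at 296 mm from C.
Taking moments about C: D_y·795 − (2.7·416)·296 − 520·599 − 334450 = 0 → D_y = 978397.2/795 = 1230.69 ≈ 1231 N.
ΣF_y = 0: C_y + 1230.69 − 2.7·416 − 520 = 0 → C_y = 412.5 N.
ΣF_x = 0: no horizontal applied forces, so C_x = 0.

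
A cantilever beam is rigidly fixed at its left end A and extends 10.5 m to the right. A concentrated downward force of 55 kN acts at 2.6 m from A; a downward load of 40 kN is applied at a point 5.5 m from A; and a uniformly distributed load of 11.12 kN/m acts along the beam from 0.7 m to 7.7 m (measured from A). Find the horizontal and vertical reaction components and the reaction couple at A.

A_x = 0, A_y = 172.8 kN, M_A = 689.9 kN·m

Resultant of the distributed load: 11.12 × 7 = 77.84 kN at 4.2 m from A.
ΣF_x = 0: A_x = 0.
ΣF_y = 0: A_y − 55 − 40 − 11.12·7 = 0 → A_y = 172.8 kN.
ΣM about A: M_A − 55·2.6 − 40·5.5 − (11.12·7)·4.2 = 0 → M_A = 689.9 kN·m.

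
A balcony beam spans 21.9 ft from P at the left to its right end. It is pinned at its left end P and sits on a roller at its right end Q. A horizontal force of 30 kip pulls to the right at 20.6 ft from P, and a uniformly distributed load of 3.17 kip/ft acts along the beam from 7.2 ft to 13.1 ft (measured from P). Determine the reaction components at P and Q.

Resultant of the distributed load: 3.17 × 5.9 = 18.703 kip at 10.15 ft from P.
Moments about P: Q_y·21.9 − (3.17·5.9)·10.15 = 0 → Q_y = 189.83545/21.9 = 8.66829 ≈ 8.668 kip.
ΣF_y = 0: P_y + 8.66829 − 3.17·5.9 = 0 → P_y = 10.03 kip.
ΣF_x = 0: P_x + 30 = 0 → P_x = -30.00 kip.

P_x = -30.00 kip, P_y = 10.03 kip, Q_y = 8.668 kip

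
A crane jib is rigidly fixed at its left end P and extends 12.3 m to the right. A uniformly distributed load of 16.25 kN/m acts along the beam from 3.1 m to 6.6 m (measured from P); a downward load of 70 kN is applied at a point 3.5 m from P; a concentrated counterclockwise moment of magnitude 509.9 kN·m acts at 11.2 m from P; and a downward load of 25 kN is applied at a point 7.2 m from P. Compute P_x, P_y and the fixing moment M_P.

Resultant of the distributed load: 16.25 × 3.5 = 56.875 kN at 4.85 m from P.
ΣF_x = 0: P_x = 0.
ΣF_y = 0: P_y − 16.25·3.5 − 70 − 25 = 0 → P_y = 151.9 kN.
ΣM about P: M_P − (16.25·3.5)·4.85 − 70·3.5 + 509.9 − 25·7.2 = 0 → M_P = 190.9 kN·m.

P_x = 0, P_y = 151.9 kN, M_P = 190.9 kN·m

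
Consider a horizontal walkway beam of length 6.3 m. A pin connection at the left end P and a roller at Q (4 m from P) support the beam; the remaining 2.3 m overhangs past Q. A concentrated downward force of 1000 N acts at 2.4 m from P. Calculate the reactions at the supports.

P_x = 0, P_y = 400.0 N, Q_y = 600.0 N

Taking moments about P: Q_y·4 − 1000·2.4 = 0 → Q_y = 2400/4 = 600.0 N.
ΣF_y = 0: P_y + 600 − 1000 = 0 → P_y = 400.0 N.
ΣF_x = 0: no horizontal applied forces, so P_x = 0.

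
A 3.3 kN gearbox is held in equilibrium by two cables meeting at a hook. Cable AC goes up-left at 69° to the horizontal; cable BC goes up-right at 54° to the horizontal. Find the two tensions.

ΣF_x = 0: −T_AC·cos69° + T_BC·cos54° = 0 → T_BC = 0.609692·T_AC.
ΣF_y = 0: T_AC·sin69° + T_BC·sin54° = 3.3.
Substitute: T_AC·(0.93358 + 0.609692·0.809017) = 3.3 → T_AC = 2.31282 ≈ 2.313 kN.
Then T_BC = 0.609692 × 2.31282 = 1.410 kN.

T_AC = 2.313 kN, T_BC = 1.410 kN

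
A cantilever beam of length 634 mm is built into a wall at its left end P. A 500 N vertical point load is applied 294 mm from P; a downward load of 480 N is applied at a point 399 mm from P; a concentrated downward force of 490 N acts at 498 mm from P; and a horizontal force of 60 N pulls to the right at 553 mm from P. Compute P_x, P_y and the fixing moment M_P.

ΣF_x = 0: P_x + 60 = 0 → P_x = -60.00 N.
ΣF_y = 0: P_y − 500 − 480 − 490 = 0 → P_y = 1470 N.
ΣM about P: M_P − 500·294 − 480·399 − 490·498 = 0 → M_P = 582500 N·mm.

P_x = -60.00 N, P_y = 1470 N, M_P = 582500 N·mm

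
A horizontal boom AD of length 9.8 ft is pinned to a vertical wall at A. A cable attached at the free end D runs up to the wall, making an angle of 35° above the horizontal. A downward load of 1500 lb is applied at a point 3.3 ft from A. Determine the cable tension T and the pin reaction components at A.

ΣM about A: T·sin35°·9.8 − 1500·3.3 = 0 → T = 4950/(9.8·0.573576) = 880.619 ≈ 880.6 lb.
ΣF_x = 0: A_x − T·cos35° = 0 → A_x = 880.619 × 0.819152 = 721.4 lb.
ΣF_y = 0: A_y + T·sin35° − 1500 = 0 → A_y = 1500 − 880.619 × 0.573576 = 994.9 lb.

T = 880.6 lb, A_x = 721.4 lb, A_y = 994.9 lb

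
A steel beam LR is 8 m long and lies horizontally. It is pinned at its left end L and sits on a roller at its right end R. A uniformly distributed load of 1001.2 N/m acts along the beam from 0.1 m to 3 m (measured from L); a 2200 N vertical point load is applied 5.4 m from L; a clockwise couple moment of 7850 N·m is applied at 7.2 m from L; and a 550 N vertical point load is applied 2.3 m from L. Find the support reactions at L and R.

Resultant of the distributed load: 1001.2 × 2.9 = 2903.48 N at 1.55 m from L.
ΣM about L: R_y·8 − (1001.2·2.9)·1.55 − 2200·5.4 − 7850 − 550·2.3 = 0 → R_y = 25495.394/8 = 3186.92 ≈ 3187 N.
ΣF_y = 0: L_y + 3186.92 − 1001.2·2.9 − 2200 − 550 = 0 → L_y = 2467 N.
ΣF_x = 0: no horizontal applied forces, so L_x = 0.

L_x = 0, L_y = 2467 N, R_y = 3187 N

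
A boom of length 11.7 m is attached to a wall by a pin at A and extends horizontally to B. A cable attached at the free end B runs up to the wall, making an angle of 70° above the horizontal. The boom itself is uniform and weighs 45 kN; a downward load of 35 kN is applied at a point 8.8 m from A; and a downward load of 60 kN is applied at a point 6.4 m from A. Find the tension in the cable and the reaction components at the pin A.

T = 86.89 kN, A_x = 29.72 kN, A_y = 58.35 kN

ΣM about A: T·sin70°·11.7 − 45·5.85 − 35·8.8 − 60·6.4 = 0 → T = 955.25/(11.7·0.939693) = 86.8851 ≈ 86.89 kN.
ΣF_x = 0: A_x − T·cos70° = 0 → A_x = 86.8851 × 0.34202 = 29.72 kN.
ΣF_y = 0: A_y + T·sin70° − 45 − 35 − 60 = 0 → A_y = 140 − 86.8851 × 0.939693 = 58.35 kN.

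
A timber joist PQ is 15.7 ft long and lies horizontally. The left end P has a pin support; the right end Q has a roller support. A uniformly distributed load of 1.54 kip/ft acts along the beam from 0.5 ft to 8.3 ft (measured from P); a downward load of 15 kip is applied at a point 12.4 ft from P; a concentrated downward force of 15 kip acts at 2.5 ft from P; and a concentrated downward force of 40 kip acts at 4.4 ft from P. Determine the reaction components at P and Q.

Resultant of the distributed load: 1.54 × 7.8 = 12.012 kip at 4.4 ft from P.
Taking moments about P: Q_y·15.7 − (1.54·7.8)·4.4 − 15·12.4 − 15·2.5 − 40·4.4 = 0 → Q_y = 452.3528/15.7 = 28.8123 ≈ 28.81 kip.
ΣF_y = 0: P_y + 28.8123 − 1.54·7.8 − 15 − 15 − 40 = 0 → P_y = 53.20 kip.
ΣF_x = 0: no horizontal applied forces, so P_x = 0.

P_x = 0, P_y = 53.20 kip, Q_y = 28.81 kip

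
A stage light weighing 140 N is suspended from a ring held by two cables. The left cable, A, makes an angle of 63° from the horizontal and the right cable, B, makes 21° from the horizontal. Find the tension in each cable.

T_A = 131.4 N, T_B = 63.91 N

ΣF_x = 0: −T_A·cos63° + T_B·cos21° = 0 → T_B = 0.48629·T_A.
ΣF_y = 0: T_A·sin63° + T_B·sin21° = 140.
Substitute: T_A·(0.891007 + 0.48629·0.358368) = 140 → T_A = 131.421 ≈ 131.4 N.
Then T_B = 0.48629 × 131.421 = 63.91 N.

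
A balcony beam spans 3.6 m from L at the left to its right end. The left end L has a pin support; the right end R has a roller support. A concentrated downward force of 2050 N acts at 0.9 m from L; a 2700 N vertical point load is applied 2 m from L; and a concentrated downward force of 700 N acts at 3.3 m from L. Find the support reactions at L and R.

ΣM about L: R_y·3.6 − 2050·0.9 − 2700·2 − 700·3.3 = 0 → R_y = 9555/3.6 = 2654.17 ≈ 2654 N.
ΣF_y = 0: L_y + 2654.17 − 2050 − 2700 − 700 = 0 → L_y = 2796 N.
ΣF_x = 0: no horizontal applied forces, so L_x = 0.

L_x = 0, L_y = 2796 N, R_y = 2654 N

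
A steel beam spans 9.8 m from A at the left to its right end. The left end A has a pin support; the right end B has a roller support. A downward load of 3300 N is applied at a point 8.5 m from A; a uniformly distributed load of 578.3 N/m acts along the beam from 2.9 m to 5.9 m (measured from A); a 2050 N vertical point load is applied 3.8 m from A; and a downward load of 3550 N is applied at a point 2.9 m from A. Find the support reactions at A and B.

Resultant of the distributed load: 578.3 × 3 = 1734.9 N at 4.4 m from A.
ΣM about A: B_y·9.8 − 3300·8.5 − (578.3·3)·4.4 − 2050·3.8 − 3550·2.9 = 0 → B_y = 53768.56/9.8 = 5486.59 ≈ 5487 N.
ΣF_y = 0: A_y + 5486.59 − 3300 − 578.3·3 − 2050 − 3550 = 0 → A_y = 5148 N.
ΣF_x = 0: no horizontal applied forces, so A_x = 0.

A_x = 0, A_y = 5148 N, B_y = 5487 N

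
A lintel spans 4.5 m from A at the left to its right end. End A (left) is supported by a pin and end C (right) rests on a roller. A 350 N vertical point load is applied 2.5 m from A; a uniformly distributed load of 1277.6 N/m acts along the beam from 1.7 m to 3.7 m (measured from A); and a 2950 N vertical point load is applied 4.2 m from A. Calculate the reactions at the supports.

A_x = 0, A_y = 1374 N, C_y = 4481 N

Resultant of the distributed load: 1277.6 × 2 = 2555.2 N at 2.7 m from A.
Moments about A: C_y·4.5 − 350·2.5 − (1277.6·2)·2.7 − 2950·4.2 = 0 → C_y = 20164.04/4.5 = 4480.9 ≈ 4481 N.
ΣF_y = 0: A_y + 4480.9 − 350 − 1277.6·2 − 2950 = 0 → A_y = 1374 N.
ΣF_x = 0: no horizontal applied forces, so A_x = 0.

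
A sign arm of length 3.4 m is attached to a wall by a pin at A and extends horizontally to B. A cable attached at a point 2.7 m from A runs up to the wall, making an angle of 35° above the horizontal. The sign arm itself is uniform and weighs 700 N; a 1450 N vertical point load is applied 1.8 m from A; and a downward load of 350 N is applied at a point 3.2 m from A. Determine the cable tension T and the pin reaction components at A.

T = 3177 N, A_x = 2602 N, A_y = 677.8 N

ΣM about A: T·sin35°·2.7 − 700·1.7 − 1450·1.8 − 350·3.2 = 0 → T = 4920/(2.7·0.573576) = 3176.95 ≈ 3177 N.
ΣF_x = 0: A_x − T·cos35° = 0 → A_x = 3176.95 × 0.819152 = 2602 N.
ΣF_y = 0: A_y + T·sin35° − 700 − 1450 − 350 = 0 → A_y = 2500 − 3176.95 × 0.573576 = 677.8 N.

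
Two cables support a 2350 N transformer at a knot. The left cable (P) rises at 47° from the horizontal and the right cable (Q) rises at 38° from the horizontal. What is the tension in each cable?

ΣF_x = 0: −T_P·cos47° + T_Q·cos38° = 0 → T_Q = 0.865468·T_P.
ΣF_y = 0: T_P·sin47° + T_Q·sin38° = 2350.
Substitute: T_P·(0.731354 + 0.865468·0.615661) = 2350 → T_P = 1858.9 ≈ 1859 N.
Then T_Q = 0.865468 × 1858.9 = 1609 N.

T_P = 1859 N, T_Q = 1609 N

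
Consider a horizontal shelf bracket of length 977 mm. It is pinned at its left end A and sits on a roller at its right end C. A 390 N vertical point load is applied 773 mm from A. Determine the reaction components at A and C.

A_x = 0, A_y = 81.43 N, C_y = 308.6 N

Moments about A: C_y·977 − 390·773 = 0 → C_y = 301470/977 = 308.567 ≈ 308.6 N.
ΣF_y = 0: A_y + 308.567 − 390 = 0 → A_y = 81.43 N.
ΣF_x = 0: no horizontal applied forces, so A_x = 0.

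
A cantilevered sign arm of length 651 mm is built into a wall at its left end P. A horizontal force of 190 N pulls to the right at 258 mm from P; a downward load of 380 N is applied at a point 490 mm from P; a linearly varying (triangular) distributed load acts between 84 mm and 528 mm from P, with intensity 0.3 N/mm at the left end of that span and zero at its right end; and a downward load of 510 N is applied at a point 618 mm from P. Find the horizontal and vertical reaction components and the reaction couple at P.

Resultant of the triangular load: ½ × 0.3 × 444 = 66.6 N, acting at 232 mm from P (one-third of the span from the peak).
ΣF_x = 0: P_x + 190 = 0 → P_x = -190.0 N.
ΣF_y = 0: P_y − 380 − ½·0.3·444 − 510 = 0 → P_y = 956.6 N.
ΣM about P: M_P − 380·490 − (½·0.3·444)·232 − 510·618 = 0 → M_P = 516800 N·mm.

P_x = -190.0 N, P_y = 956.6 N, M_P = 516800 N·mm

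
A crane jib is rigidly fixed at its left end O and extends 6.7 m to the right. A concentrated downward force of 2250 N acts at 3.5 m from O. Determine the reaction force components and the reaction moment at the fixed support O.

ΣF_x = 0: O_x = 0.
ΣF_y = 0: O_y − 2250 = 0 → O_y = 2250 N.
ΣM about O: M_O − 2250·3.5 = 0 → M_O = 7875 N·m.

O_x = 0, O_y = 2250 N, M_O = 7875 N·m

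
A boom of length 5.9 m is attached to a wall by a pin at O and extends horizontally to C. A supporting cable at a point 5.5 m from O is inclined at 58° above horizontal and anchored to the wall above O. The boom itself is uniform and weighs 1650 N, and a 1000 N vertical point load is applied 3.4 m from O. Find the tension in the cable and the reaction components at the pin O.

T = 1773 N, O_x = 939.3 N, O_y = 1147 N

ΣM about O: T·sin58°·5.5 − 1650·2.95 − 1000·3.4 = 0 → T = 8267.5/(5.5·0.848048) = 1772.52 ≈ 1773 N.
ΣF_x = 0: O_x − T·cos58° = 0 → O_x = 1772.52 × 0.529919 = 939.3 N.
ΣF_y = 0: O_y + T·sin58° − 1650 − 1000 = 0 → O_y = 2650 − 1772.52 × 0.848048 = 1147 N.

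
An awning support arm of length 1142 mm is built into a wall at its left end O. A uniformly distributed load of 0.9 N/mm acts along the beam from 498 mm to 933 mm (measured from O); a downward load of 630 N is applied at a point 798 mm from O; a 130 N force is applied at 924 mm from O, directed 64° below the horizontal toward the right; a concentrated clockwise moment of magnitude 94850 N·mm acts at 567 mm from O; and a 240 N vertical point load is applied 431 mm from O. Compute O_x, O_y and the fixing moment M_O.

O_x = -56.99 N, O_y = 1378 N, M_O = 1089000 N·mm

Resultant of the distributed load: 0.9 × 435 = 391.5 N at 715.5 mm from O.
ΣF_x = 0: O_x + 130·cos64° = 0 → O_x = -56.99 N.
ΣF_y = 0: O_y − 0.9·435 − 630 − 130·sin64° − 240 = 0 → O_y = 1378 N.
ΣM about O: M_O − (0.9·435)·715.5 − 630·798 − 130·sin64°·924 − 94850 − 240·431 = 0 → M_O = 1089000 N·mm.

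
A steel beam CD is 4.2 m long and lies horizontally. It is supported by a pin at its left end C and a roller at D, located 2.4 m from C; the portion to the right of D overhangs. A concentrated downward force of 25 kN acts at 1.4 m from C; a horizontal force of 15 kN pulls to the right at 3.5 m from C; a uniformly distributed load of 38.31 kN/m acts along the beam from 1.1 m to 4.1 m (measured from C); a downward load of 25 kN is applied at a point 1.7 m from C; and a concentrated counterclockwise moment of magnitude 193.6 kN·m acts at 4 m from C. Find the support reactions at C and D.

Resultant of the distributed load: 38.31 × 3 = 114.93 kN at 2.6 m from C.
Moments about C: D_y·2.4 − 25·1.4 − (38.31·3)·2.6 − 25·1.7 + 193.6 = 0 → D_y = 182.718/2.4 = 76.1325 ≈ 76.13 kN.
ΣF_y = 0: C_y + 76.1325 − 25 − 38.31·3 − 25 = 0 → C_y = 88.80 kN.
ΣF_x = 0: C_x + 15 = 0 → C_x = -15.00 kN.

C_x = -15.00 kN, C_y = 88.80 kN, D_y = 76.13 kN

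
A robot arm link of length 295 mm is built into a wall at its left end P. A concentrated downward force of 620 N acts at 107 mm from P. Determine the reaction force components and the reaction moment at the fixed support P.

ΣF_x = 0: P_x = 0.
ΣF_y = 0: P_y − 620 = 0 → P_y = 620.0 N.
ΣM about P: M_P − 620·107 = 0 → M_P = 66340 N·mm.

P_x = 0, P_y = 620.0 N, M_P = 66340 N·mm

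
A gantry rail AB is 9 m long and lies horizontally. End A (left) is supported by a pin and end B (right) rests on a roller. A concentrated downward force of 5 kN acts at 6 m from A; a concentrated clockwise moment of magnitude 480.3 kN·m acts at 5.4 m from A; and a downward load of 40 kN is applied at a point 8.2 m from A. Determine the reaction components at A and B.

ΣM about A: B_y·9 − 5·6 − 480.3 − 40·8.2 = 0 → B_y = 838.3/9 = 93.1444 ≈ 93.14 kN.
ΣF_y = 0: A_y + 93.1444 − 5 − 40 = 0 → A_y = -48.14 kN.
ΣF_x = 0: no horizontal applied forces, so A_x = 0.

A_x = 0, A_y = -48.14 kN, B_y = 93.14 kN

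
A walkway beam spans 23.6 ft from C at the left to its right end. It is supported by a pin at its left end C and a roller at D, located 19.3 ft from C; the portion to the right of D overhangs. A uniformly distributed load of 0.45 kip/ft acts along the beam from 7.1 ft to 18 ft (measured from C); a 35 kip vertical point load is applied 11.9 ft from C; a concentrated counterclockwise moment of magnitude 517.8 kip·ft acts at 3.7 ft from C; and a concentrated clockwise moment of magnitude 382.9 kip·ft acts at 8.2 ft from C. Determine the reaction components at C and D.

C_x = 0, C_y = 22.12 kip, D_y = 17.78 kip

Resultant of the distributed load: 0.45 × 10.9 = 4.905 kip at 12.55 ft from C.
Taking moments about C: D_y·19.3 − (0.45·10.9)·12.55 − 35·11.9 + 517.8 − 382.9 = 0 → D_y = 343.15775/19.3 = 17.7802 ≈ 17.78 kip.
ΣF_y = 0: C_y + 17.7802 − 0.45·10.9 − 35 = 0 → C_y = 22.12 kip.
ΣF_x = 0: no horizontal applied forces, so C_x = 0.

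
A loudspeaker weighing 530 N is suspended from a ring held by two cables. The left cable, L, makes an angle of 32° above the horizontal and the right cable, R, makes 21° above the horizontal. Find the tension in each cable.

ΣF_x = 0: −T_L·cos32° + T_R·cos21° = 0 → T_R = 0.908382·T_L.
ΣF_y = 0: T_L·sin32° + T_R·sin21° = 530.
Substitute: T_L·(0.529919 + 0.908382·0.358368) = 530 → T_L = 619.554 ≈ 619.6 N.
Then T_R = 0.908382 × 619.554 = 562.8 N.

T_L = 619.6 N, T_R = 562.8 N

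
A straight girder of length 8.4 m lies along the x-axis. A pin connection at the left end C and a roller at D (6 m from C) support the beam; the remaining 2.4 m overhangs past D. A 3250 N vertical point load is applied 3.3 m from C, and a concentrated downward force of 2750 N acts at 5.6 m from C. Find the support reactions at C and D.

ΣM about C: D_y·6 − 3250·3.3 − 2750·5.6 = 0 → D_y = 26125/6 = 4354.17 ≈ 4354 N.
ΣF_y = 0: C_y + 4354.17 − 3250 − 2750 = 0 → C_y = 1646 N.
ΣF_x = 0: no horizontal applied forces, so C_x = 0.

C_x = 0, C_y = 1646 N, D_y = 4354 N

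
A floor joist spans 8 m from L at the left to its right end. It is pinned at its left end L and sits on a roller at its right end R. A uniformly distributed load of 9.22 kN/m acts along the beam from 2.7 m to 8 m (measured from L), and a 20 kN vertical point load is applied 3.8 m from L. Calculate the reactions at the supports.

L_x = 0, L_y = 26.69 kN, R_y = 42.18 kN

Resultant of the distributed load: 9.22 × 5.3 = 48.866 kN at 5.35 m from L.
Taking moments about L: R_y·8 − (9.22·5.3)·5.35 − 20·3.8 = 0 → R_y = 337.4331/8 = 42.1791 ≈ 42.18 kN.
ΣF_y = 0: L_y + 42.1791 − 9.22·5.3 − 20 = 0 → L_y = 26.69 kN.
ΣF_x = 0: no horizontal applied forces, so L_x = 0.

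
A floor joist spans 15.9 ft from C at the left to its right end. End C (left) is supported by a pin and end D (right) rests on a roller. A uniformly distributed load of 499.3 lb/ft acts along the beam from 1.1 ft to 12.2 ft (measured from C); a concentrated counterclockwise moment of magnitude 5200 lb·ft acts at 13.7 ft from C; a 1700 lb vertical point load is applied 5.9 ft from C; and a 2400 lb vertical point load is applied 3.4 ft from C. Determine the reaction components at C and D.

C_x = 0, C_y = 6507 lb, D_y = 3135 lb

Resultant of the distributed load: 499.3 × 11.1 = 5542.23 lb at 6.65 ft from C.
Taking moments about C: D_y·15.9 − (499.3·11.1)·6.65 + 5200 − 1700·5.9 − 2400·3.4 = 0 → D_y = 49845.8295/15.9 = 3134.96 ≈ 3135 lb.
ΣF_y = 0: C_y + 3134.96 − 499.3·11.1 − 1700 − 2400 = 0 → C_y = 6507 lb.
ΣF_x = 0: no horizontal applied forces, so C_x = 0.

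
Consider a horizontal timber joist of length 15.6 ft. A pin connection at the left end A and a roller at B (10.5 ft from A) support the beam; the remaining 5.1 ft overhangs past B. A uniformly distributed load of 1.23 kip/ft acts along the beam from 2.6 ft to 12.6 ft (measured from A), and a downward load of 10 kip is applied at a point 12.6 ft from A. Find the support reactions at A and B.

Resultant of the distributed load: 1.23 × 10 = 12.3 kip at 7.6 ft from A.
Taking moments about A: B_y·10.5 − (1.23·10)·7.6 − 10·12.6 = 0 → B_y = 219.48/10.5 = 20.9029 ≈ 20.90 kip.
ΣF_y = 0: A_y + 20.9029 − 1.23·10 − 10 = 0 → A_y = 1.397 kip.
ΣF_x = 0: no horizontal applied forces, so A_x = 0.

A_x = 0, A_y = 1.397 kip, B_y = 20.90 kip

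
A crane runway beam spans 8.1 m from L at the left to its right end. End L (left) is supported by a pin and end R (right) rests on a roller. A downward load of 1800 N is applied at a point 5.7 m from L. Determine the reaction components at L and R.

Moments about L: R_y·8.1 − 1800·5.7 = 0 → R_y = 10260/8.1 = 1266.67 ≈ 1267 N.
ΣF_y = 0: L_y + 1266.67 − 1800 = 0 → L_y = 533.3 N.
ΣF_x = 0: no horizontal applied forces, so L_x = 0.

L_x = 0, L_y = 533.3 N, R_y = 1267 N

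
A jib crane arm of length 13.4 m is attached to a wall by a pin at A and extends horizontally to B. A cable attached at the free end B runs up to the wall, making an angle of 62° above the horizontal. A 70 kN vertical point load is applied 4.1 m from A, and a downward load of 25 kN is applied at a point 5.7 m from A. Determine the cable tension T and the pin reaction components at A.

T = 36.30 kN, A_x = 17.04 kN, A_y = 62.95 kN

ΣM about A: T·sin62°·13.4 − 70·4.1 − 25·5.7 = 0 → T = 429.5/(13.4·0.882948) = 36.3014 ≈ 36.30 kN.
ΣF_x = 0: A_x − T·cos62° = 0 → A_x = 36.3014 × 0.469472 = 17.04 kN.
ΣF_y = 0: A_y + T·sin62° − 70 − 25 = 0 → A_y = 95 − 36.3014 × 0.882948 = 62.95 kN.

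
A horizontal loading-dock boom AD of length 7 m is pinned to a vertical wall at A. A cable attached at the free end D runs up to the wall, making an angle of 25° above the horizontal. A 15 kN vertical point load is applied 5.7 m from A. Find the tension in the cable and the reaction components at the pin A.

T = 28.90 kN, A_x = 26.19 kN, A_y = 2.786 kN

ΣM about A: T·sin25°·7 − 15·5.7 = 0 → T = 85.5/(7·0.422618) = 28.9015 ≈ 28.90 kN.
ΣF_x = 0: A_x − T·cos25° = 0 → A_x = 28.9015 × 0.906308 = 26.19 kN.
ΣF_y = 0: A_y + T·sin25° − 15 = 0 → A_y = 15 − 28.9015 × 0.422618 = 2.786 kN.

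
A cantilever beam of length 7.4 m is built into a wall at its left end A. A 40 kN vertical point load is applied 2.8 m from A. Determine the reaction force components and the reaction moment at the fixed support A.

ΣF_x = 0: A_x = 0.
ΣF_y = 0: A_y − 40 = 0 → A_y = 40.00 kN.
ΣM about A: M_A − 40·2.8 = 0 → M_A = 112.0 kN·m.

A_x = 0, A_y = 40.00 kN, M_A = 112.0 kN·m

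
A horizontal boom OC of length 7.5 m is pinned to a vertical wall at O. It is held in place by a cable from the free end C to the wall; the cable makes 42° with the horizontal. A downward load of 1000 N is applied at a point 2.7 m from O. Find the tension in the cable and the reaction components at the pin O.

T = 538.0 N, O_x = 399.8 N, O_y = 640.0 N

ΣM about O: T·sin42°·7.5 − 1000·2.7 = 0 → T = 2700/(7.5·0.669131) = 538.011 ≈ 538.0 N.
ΣF_x = 0: O_x − T·cos42° = 0 → O_x = 538.011 × 0.743145 = 399.8 N.
ΣF_y = 0: O_y + T·sin42° − 1000 = 0 → O_y = 1000 − 538.011 × 0.669131 = 640.0 N.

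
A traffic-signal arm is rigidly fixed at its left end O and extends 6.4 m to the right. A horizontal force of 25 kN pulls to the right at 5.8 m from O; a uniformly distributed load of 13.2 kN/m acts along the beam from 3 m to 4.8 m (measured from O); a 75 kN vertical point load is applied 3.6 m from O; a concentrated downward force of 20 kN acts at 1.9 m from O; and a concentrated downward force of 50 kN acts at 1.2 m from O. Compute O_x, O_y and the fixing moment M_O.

Resultant of the distributed load: 13.2 × 1.8 = 23.76 kN at 3.9 m from O.
ΣF_x = 0: O_x + 25 = 0 → O_x = -25.00 kN.
ΣF_y = 0: O_y − 13.2·1.8 − 75 − 20 − 50 = 0 → O_y = 168.8 kN.
ΣM about O: M_O − (13.2·1.8)·3.9 − 75·3.6 − 20·1.9 − 50·1.2 = 0 → M_O = 460.7 kN·m.

O_x = -25.00 kN, O_y = 168.8 kN, M_O = 460.7 kN·m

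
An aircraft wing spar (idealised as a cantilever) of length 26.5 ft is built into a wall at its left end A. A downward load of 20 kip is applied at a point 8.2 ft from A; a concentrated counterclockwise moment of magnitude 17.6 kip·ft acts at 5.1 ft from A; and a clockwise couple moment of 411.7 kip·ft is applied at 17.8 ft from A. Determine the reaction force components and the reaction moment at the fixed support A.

ΣF_x = 0: A_x = 0.
ΣF_y = 0: A_y − 20 = 0 → A_y = 20.00 kip.
ΣM about A: M_A − 20·8.2 + 17.6 − 411.7 = 0 → M_A = 558.1 kip·ft.

A_x = 0, A_y = 20.00 kip, M_A = 558.1 kip·ft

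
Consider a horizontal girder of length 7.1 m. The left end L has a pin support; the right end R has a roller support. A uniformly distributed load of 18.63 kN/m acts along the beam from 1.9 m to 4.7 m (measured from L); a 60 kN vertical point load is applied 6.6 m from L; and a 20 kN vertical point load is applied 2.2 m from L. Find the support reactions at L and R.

Resultant of the distributed load: 18.63 × 2.8 = 52.164 kN at 3.3 m from L.
Taking moments about L: R_y·7.1 − (18.63·2.8)·3.3 − 60·6.6 − 20·2.2 = 0 → R_y = 612.1412/7.1 = 86.2171 ≈ 86.22 kN.
ΣF_y = 0: L_y + 86.2171 − 18.63·2.8 − 60 − 20 = 0 → L_y = 45.95 kN.
ΣF_x = 0: no horizontal applied forces, so L_x = 0.

L_x = 0, L_y = 45.95 kN, R_y = 86.22 kN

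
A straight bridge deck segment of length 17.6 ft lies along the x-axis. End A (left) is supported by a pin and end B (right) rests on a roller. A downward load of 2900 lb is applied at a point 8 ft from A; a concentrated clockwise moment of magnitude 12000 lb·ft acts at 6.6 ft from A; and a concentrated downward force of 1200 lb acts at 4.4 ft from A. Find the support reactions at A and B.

ΣM about A: B_y·17.6 − 2900·8 − 12000 − 1200·4.4 = 0 → B_y = 40480/17.6 = 2300 lb.
ΣF_y = 0: A_y + 2300 − 2900 − 1200 = 0 → A_y = 1800 lb.
ΣF_x = 0: no horizontal applied forces, so A_x = 0.

A_x = 0, A_y = 1800 lb, B_y = 2300 lb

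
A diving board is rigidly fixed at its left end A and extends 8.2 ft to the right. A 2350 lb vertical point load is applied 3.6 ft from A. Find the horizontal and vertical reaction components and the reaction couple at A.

ΣF_x = 0: A_x = 0.
ΣF_y = 0: A_y − 2350 = 0 → A_y = 2350 lb.
ΣM about A: M_A − 2350·3.6 = 0 → M_A = 8460 lb·ft.

A_x = 0, A_y = 2350 lb, M_A = 8460 lb·ft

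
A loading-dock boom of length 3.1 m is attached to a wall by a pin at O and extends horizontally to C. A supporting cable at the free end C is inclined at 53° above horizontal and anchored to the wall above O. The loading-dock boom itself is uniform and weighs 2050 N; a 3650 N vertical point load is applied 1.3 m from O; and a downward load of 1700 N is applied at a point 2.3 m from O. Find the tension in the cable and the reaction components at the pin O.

ΣM about O: T·sin53°·3.1 − 2050·1.55 − 3650·1.3 − 1700·2.3 = 0 → T = 11832.5/(3.1·0.798636) = 4779.32 ≈ 4779 N.
ΣF_x = 0: O_x − T·cos53° = 0 → O_x = 4779.32 × 0.601815 = 2876 N.
ΣF_y = 0: O_y + T·sin53° − 2050 − 3650 − 1700 = 0 → O_y = 7400 − 4779.32 × 0.798636 = 3583 N.

T = 4779 N, O_x = 2876 N, O_y = 3583 N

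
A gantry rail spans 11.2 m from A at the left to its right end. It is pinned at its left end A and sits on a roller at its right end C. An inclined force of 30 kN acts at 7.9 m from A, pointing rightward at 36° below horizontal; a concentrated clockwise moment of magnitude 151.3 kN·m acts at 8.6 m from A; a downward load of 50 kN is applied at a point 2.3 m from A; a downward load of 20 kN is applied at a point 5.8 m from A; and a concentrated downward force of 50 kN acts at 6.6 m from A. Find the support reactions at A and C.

ΣM about A: C_y·11.2 − 30·sin36°·7.9 − 151.3 − 50·2.3 − 20·5.8 − 50·6.6 = 0 → C_y = 851.605/11.2 = 76.0362 ≈ 76.04 kN.
ΣF_y = 0: A_y + 76.0362 − 30·sin36° − 50 − 20 − 50 = 0 → A_y = 61.60 kN.
ΣF_x = 0: A_x + 30·cos36° = 0 → A_x = -24.27 kN.

A_x = -24.27 kN, A_y = 61.60 kN, C_y = 76.04 kN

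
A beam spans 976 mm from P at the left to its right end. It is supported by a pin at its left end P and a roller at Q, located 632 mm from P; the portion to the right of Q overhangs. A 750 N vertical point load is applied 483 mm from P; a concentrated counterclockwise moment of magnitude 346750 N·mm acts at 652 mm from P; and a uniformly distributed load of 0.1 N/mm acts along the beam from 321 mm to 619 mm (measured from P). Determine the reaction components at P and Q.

P_x = 0, P_y = 733.1 N, Q_y = 46.69 N

Resultant of the distributed load: 0.1 × 298 = 29.8 N at 470 mm from P.
Moments about P: Q_y·632 − 750·483 + 346750 − (0.1·298)·470 = 0 → Q_y = 29506/632 = 46.6867 ≈ 46.69 N.
ΣF_y = 0: P_y + 46.6867 − 750 − 0.1·298 = 0 → P_y = 733.1 N.
ΣF_x = 0: no horizontal applied forces, so P_x = 0.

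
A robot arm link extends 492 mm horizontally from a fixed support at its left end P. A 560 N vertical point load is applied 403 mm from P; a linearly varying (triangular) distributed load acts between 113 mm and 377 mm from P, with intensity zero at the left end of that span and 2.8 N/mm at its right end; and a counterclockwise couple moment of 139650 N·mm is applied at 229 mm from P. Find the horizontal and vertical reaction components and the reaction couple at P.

P_x = 0, P_y = 929.6 N, M_P = 192800 N·mm

Resultant of the triangular load: ½ × 2.8 × 264 = 369.6 N, acting at 289 mm from P (one-third of the span from the peak).
ΣF_x = 0: P_x = 0.
ΣF_y = 0: P_y − 560 − ½·2.8·264 = 0 → P_y = 929.6 N.
ΣM about P: M_P − 560·403 − (½·2.8·264)·289 + 139650 = 0 → M_P = 192800 N·mm.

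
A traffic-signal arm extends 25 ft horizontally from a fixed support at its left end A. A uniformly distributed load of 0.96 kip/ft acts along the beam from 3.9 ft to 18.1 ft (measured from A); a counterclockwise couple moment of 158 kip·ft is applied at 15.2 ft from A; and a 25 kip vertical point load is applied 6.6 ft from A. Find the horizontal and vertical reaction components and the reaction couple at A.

A_x = 0, A_y = 38.63 kip, M_A = 157.0 kip·ft

Resultant of the distributed load: 0.96 × 14.2 = 13.632 kip at 11 ft from A.
ΣF_x = 0: A_x = 0.
ΣF_y = 0: A_y − 0.96·14.2 − 25 = 0 → A_y = 38.63 kip.
ΣM about A: M_A − (0.96·14.2)·11 + 158 − 25·6.6 = 0 → M_A = 157.0 kip·ft.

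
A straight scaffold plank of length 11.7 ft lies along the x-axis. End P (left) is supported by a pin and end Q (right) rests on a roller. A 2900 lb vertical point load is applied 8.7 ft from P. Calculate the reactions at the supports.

ΣM about P: Q_y·11.7 − 2900·8.7 = 0 → Q_y = 25230/11.7 = 2156.41 ≈ 2156 lb.
ΣF_y = 0: P_y + 2156.41 − 2900 = 0 → P_y = 743.6 lb.
ΣF_x = 0: no horizontal applied forces, so P_x = 0.

P_x = 0, P_y = 743.6 lb, Q_y = 2156 lb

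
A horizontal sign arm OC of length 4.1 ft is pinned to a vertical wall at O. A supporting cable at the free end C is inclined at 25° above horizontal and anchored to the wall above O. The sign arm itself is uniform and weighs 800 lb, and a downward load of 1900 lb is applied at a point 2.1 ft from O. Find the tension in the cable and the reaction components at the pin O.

T = 3249 lb, O_x = 2945 lb, O_y = 1327 lb

ΣM about O: T·sin25°·4.1 − 800·2.05 − 1900·2.1 = 0 → T = 5630/(4.1·0.422618) = 3249.2 ≈ 3249 lb.
ΣF_x = 0: O_x − T·cos25° = 0 → O_x = 3249.2 × 0.906308 = 2945 lb.
ΣF_y = 0: O_y + T·sin25° − 800 − 1900 = 0 → O_y = 2700 − 3249.2 × 0.422618 = 1327 lb.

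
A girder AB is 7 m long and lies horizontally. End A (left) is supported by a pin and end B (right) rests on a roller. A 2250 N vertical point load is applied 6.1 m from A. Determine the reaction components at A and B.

A_x = 0, A_y = 289.3 N, B_y = 1961 N

Taking moments about A: B_y·7 − 2250·6.1 = 0 → B_y = 13725/7 = 1960.71 ≈ 1961 N.
ΣF_y = 0: A_y + 1960.71 − 2250 = 0 → A_y = 289.3 N.
ΣF_x = 0: no horizontal applied forces, so A_x = 0.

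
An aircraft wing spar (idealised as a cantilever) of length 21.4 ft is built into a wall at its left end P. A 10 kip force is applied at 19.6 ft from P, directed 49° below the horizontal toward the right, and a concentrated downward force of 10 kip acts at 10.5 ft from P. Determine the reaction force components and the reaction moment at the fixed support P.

P_x = -6.561 kip, P_y = 17.55 kip, M_P = 252.9 kip·ft

ΣF_x = 0: P_x + 10·cos49° = 0 → P_x = -6.561 kip.
ΣF_y = 0: P_y − 10·sin49° − 10 = 0 → P_y = 17.55 kip.
ΣM about P: M_P − 10·sin49°·19.6 − 10·10.5 = 0 → M_P = 252.9 kip·ft.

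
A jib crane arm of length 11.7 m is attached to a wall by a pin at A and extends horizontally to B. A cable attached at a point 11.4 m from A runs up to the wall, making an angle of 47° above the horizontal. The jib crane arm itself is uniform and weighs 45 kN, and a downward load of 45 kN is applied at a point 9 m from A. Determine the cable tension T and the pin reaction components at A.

T = 80.15 kN, A_x = 54.66 kN, A_y = 31.38 kN

ΣM about A: T·sin47°·11.4 − 45·5.85 − 45·9 = 0 → T = 668.25/(11.4·0.731354) = 80.1505 ≈ 80.15 kN.
ΣF_x = 0: A_x − T·cos47° = 0 → A_x = 80.1505 × 0.681998 = 54.66 kN.
ΣF_y = 0: A_y + T·sin47° − 45 − 45 = 0 → A_y = 90 − 80.1505 × 0.731354 = 31.38 kN.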